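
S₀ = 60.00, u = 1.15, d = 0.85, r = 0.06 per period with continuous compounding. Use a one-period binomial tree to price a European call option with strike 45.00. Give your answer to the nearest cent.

17.62

Risk-neutral probability p = (e^0.06 − 0.85)/(1.15 − 0.85) = 0.2118/0.3000 = 0.7061
Terminal stock prices: S_u = 69, S_d = 51
Terminal payoffs (S − K): max(24, 0) = 24, max(6, 0) = 6
Node 0 (S = 60): V_0 = e^(−0.06)·[0.7061·24.0000 + 0.2939·6.0000] = 17.6206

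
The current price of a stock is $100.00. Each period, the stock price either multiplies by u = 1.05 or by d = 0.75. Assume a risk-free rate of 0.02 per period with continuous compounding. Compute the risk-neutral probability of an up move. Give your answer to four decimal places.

p = 0.9007

Risk-neutral probability p = (e^0.02 − 0.75)/(1.05 − 0.75) = 0.2702/0.3000 = 0.9007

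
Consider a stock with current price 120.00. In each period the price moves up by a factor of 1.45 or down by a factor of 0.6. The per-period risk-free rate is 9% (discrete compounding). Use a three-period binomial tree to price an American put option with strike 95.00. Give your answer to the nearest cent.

Risk-neutral probability p = (1 + 0.09 − 0.6)/(1.45 − 0.6) = 0.4900/0.8500 = 0.5765
Terminal stock prices: S_uuu = 365.8, S_uud = 151.4, S_udd = 62.64, S_ddd = 25.92
Terminal payoffs (K − S): max(-270.8, 0) = 0, max(-56.38, 0) = 0, max(32.36, 0) = 32.36, max(69.08, 0) = 69.08
Node uu (S = 252.3): continuation = 1/1.09·[0.5765·0.0000 + 0.4235·0.0000] = 0.0000; exercise value = 0.0000 ≤ continuation, so V_uu = 0.0000
Node ud (S = 104.4): continuation = 1/1.09·[0.5765·0.0000 + 0.4235·32.3600] = 12.5738; exercise value = 0.0000 ≤ continuation, so V_ud = 12.5738
Node dd (S = 43.2): continuation = 1/1.09·[0.5765·32.3600 + 0.4235·69.0800] = 43.9560; exercise value = 51.8000 > continuation, so V_dd = 51.8000 (exercise)
Node u (S = 174): continuation = 1/1.09·[0.5765·0.0000 + 0.4235·12.5738] = 4.8857; exercise value = 0.0000 ≤ continuation, so V_u = 4.8857
Node d (S = 72): continuation = 1/1.09·[0.5765·12.5738 + 0.4235·51.8000] = 26.7773; exercise value = 23.0000 ≤ continuation, so V_d = 26.7773
Node 0 (S = 120): continuation = 1/1.09·[0.5765·4.8857 + 0.4235·26.7773] = 12.9884; exercise value = 0.0000 ≤ continuation, so V_0 = 12.9884

12.99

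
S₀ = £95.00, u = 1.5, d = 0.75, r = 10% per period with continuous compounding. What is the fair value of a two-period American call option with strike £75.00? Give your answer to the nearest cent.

Risk-neutral probability p = (e^0.1 − 0.75)/(1.5 − 0.75) = 0.3552/0.7500 = 0.4736
Terminal stock prices: S_uu = 213.8, S_ud = 106.9, S_dd = 53.44
Terminal payoffs (S − K): max(138.8, 0) = 138.8, max(31.88, 0) = 31.88, max(-21.56, 0) = 0
Node u (S = 142.5): continuation = e^(−0.1)·[0.4736·138.7500 + 0.5264·31.8750] = 74.6372; exercise value = 67.5000 ≤ continuation, so V_u = 74.6372
Node d (S = 71.25): continuation = e^(−0.1)·[0.4736·31.8750 + 0.5264·0.0000] = 13.6583; exercise value = 0.0000 ≤ continuation, so V_d = 13.6583
Node 0 (S = 95): continuation = e^(−0.1)·[0.4736·74.6372 + 0.5264·13.6583] = 38.4878; exercise value = 20.0000 ≤ continuation, so V_0 = 38.4878

£38.49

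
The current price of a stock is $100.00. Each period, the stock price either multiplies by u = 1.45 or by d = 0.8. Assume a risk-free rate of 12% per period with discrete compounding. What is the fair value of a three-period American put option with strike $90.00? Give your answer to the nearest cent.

$5.34

Risk-neutral probability p = (1 + 0.12 − 0.8)/(1.45 − 0.8) = 0.3200/0.6500 = 0.4923
Terminal stock prices: S_uuu = 304.9, S_uud = 168.2, S_udd = 92.8, S_ddd = 51.2
Terminal payoffs (K − S): max(-214.9, 0) = 0, max(-78.2, 0) = 0, max(-2.8, 0) = 0, max(38.8, 0) = 38.8
Node uu (S = 210.2): continuation = 1/1.12·[0.4923·0.0000 + 0.5077·0.0000] = 0.0000; exercise value = 0.0000 ≤ continuation, so V_uu = 0.0000
Node ud (S = 116): continuation = 1/1.12·[0.4923·0.0000 + 0.5077·0.0000] = 0.0000; exercise value = 0.0000 ≤ continuation, so V_ud = 0.0000
Node dd (S = 64): continuation = 1/1.12·[0.4923·0.0000 + 0.5077·38.8000] = 17.5879; exercise value = 26.0000 > continuation, so V_dd = 26.0000 (exercise)
Node u (S = 145): continuation = 1/1.12·[0.4923·0.0000 + 0.5077·0.0000] = 0.0000; exercise value = 0.0000 ≤ continuation, so V_u = 0.0000
Node d (S = 80): continuation = 1/1.12·[0.4923·0.0000 + 0.5077·26.0000] = 11.7857; exercise value = 10.0000 ≤ continuation, so V_d = 11.7857
Node 0 (S = 100): continuation = 1/1.12·[0.4923·0.0000 + 0.5077·11.7857] = 5.3424; exercise value = 0.0000 ≤ continuation, so V_0 = 5.3424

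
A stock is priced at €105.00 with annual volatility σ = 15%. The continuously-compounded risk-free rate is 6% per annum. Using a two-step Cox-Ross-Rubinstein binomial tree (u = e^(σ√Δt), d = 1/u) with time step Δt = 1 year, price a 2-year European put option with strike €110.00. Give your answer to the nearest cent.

€5.12

CRR parameters: u = e^(σ√Δt) = e^(0.15·√1) = 1.1618, d = 1/u = 0.8607
Per-period rate: rΔt = 0.06·1 = 0.06, so R = e^0.06 = 1.0618
Risk-neutral probability p = (e^0.06 − 0.8607)/(1.1618 − 0.8607) = 0.2011/0.3011 = 0.6679
Terminal stock prices: S_uu = 141.7, S_ud = 105, S_dd = 77.79
Terminal payoffs (K − S): max(-31.74, 0) = 0, max(5, 0) = 5, max(32.21, 0) = 32.21
Node u (S = 122): V_u = e^(−0.06)·[0.6679·0.0000 + 0.3321·5.0000] = 1.5637
Node d (S = 90.37): V_d = e^(−0.06)·[0.6679·5.0000 + 0.3321·32.2141] = 13.2198
Node 0 (S = 105): V_0 = e^(−0.06)·[0.6679·1.5637 + 0.3321·13.2198] = 5.1180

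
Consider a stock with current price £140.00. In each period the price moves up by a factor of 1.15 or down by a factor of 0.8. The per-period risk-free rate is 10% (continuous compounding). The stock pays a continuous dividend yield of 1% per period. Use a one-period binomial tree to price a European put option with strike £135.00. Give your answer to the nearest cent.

£3.32

Per-period risk-free factor R = e^0.1 = 1.1052; dividend-adjusted growth = e^(0.1−0.01) = 1.0942.
Risk-neutral probability p = (1.0942 − 0.8)/(1.15 − 0.8) = 0.2942/0.3500 = 0.8405
Terminal stock prices: S_u = 161, S_d = 112
Terminal payoffs (K − S): max(-26, 0) = 0, max(23, 0) = 23
Node 0 (S = 140): V_0 = e^(−0.1)·[0.8405·0.0000 + 0.1595·23.0000] = 3.3194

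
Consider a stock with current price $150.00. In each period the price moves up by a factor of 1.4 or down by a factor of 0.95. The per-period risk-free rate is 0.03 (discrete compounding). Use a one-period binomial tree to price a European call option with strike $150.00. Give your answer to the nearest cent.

Risk-neutral probability p = (1 + 0.03 − 0.95)/(1.4 − 0.95) = 0.0800/0.4500 = 0.1778
Terminal stock prices: S_u = 210, S_d = 142.5
Terminal payoffs (S − K): max(60, 0) = 60, max(-7.5, 0) = 0
Node 0 (S = 150): V_0 = 1/1.03·[0.1778·60.0000 + 0.8222·0.0000] = 10.3560

$10.36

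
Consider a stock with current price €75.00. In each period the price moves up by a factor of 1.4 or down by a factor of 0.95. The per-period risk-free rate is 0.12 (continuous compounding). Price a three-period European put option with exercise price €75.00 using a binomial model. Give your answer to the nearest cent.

€1.66

Risk-neutral probability p = (e^0.12 − 0.95)/(1.4 − 0.95) = 0.1775/0.4500 = 0.3944
Terminal stock prices: S_uuu = 205.8, S_uud = 139.6, S_udd = 94.76, S_ddd = 64.3
Terminal payoffs (K − S): max(-130.8, 0) = 0, max(-64.65, 0) = 0, max(-19.76, 0) = 0, max(10.7, 0) = 10.7
Node uu (S = 147): V_uu = e^(−0.12)·[0.3944·0.0000 + 0.6056·0.0000] = 0.0000
Node ud (S = 99.75): V_ud = e^(−0.12)·[0.3944·0.0000 + 0.6056·0.0000] = 0.0000
Node dd (S = 67.69): V_dd = e^(−0.12)·[0.3944·0.0000 + 0.6056·10.6969] = 5.7451
Node u (S = 105): V_u = e^(−0.12)·[0.3944·0.0000 + 0.6056·0.0000] = 0.0000
Node d (S = 71.25): V_d = e^(−0.12)·[0.3944·0.0000 + 0.6056·5.7451] = 3.0856
Node 0 (S = 75): V_0 = e^(−0.12)·[0.3944·0.0000 + 0.6056·3.0856] = 1.6572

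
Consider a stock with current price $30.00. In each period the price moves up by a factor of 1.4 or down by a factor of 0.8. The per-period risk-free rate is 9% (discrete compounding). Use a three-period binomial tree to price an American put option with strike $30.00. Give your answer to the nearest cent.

$3.15

Risk-neutral probability p = (1 + 0.09 − 0.8)/(1.4 − 0.8) = 0.2900/0.6000 = 0.4833
Terminal stock prices: S_uuu = 82.32, S_uud = 47.04, S_udd = 26.88, S_ddd = 15.36
Terminal payoffs (K − S): max(-52.32, 0) = 0, max(-17.04, 0) = 0, max(3.12, 0) = 3.12, max(14.64, 0) = 14.64
Node uu (S = 58.8): continuation = 1/1.09·[0.4833·0.0000 + 0.5167·0.0000] = 0.0000; exercise value = 0.0000 ≤ continuation, so V_uu = 0.0000
Node ud (S = 33.6): continuation = 1/1.09·[0.4833·0.0000 + 0.5167·3.1200] = 1.4789; exercise value = 0.0000 ≤ continuation, so V_ud = 1.4789
Node dd (S = 19.2): continuation = 1/1.09·[0.4833·3.1200 + 0.5167·14.6400] = 8.3229; exercise value = 10.8000 > continuation, so V_dd = 10.8000 (exercise)
Node u (S = 42): continuation = 1/1.09·[0.4833·0.0000 + 0.5167·1.4789] = 0.7010; exercise value = 0.0000 ≤ continuation, so V_u = 0.7010
Node d (S = 24): continuation = 1/1.09·[0.4833·1.4789 + 0.5167·10.8000] = 5.7750; exercise value = 6.0000 > continuation, so V_d = 6.0000 (exercise)
Node 0 (S = 30): continuation = 1/1.09·[0.4833·0.7010 + 0.5167·6.0000] = 3.1549; exercise value = 0.0000 ≤ continuation, so V_0 = 3.1549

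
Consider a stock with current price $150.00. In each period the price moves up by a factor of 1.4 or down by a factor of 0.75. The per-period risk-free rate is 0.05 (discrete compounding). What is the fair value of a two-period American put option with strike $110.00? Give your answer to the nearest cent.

$6.74

Risk-neutral probability p = (1 + 0.05 − 0.75)/(1.4 − 0.75) = 0.3000/0.6500 = 0.4615
Terminal stock prices: S_uu = 294, S_ud = 157.5, S_dd = 84.38
Terminal payoffs (K − S): max(-184, 0) = 0, max(-47.5, 0) = 0, max(25.62, 0) = 25.62
Node u (S = 210): continuation = 1/1.05·[0.4615·0.0000 + 0.5385·0.0000] = 0.0000; exercise value = 0.0000 ≤ continuation, so V_u = 0.0000
Node d (S = 112.5): continuation = 1/1.05·[0.4615·0.0000 + 0.5385·25.6250] = 13.1410; exercise value = 0.0000 ≤ continuation, so V_d = 13.1410
Node 0 (S = 150): continuation = 1/1.05·[0.4615·0.0000 + 0.5385·13.1410] = 6.7390; exercise value = 0.0000 ≤ continuation, so V_0 = 6.7390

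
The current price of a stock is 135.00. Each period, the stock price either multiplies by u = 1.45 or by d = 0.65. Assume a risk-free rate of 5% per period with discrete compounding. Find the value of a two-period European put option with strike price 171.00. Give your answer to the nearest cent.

45.69

Risk-neutral probability p = (1 + 0.05 − 0.65)/(1.45 − 0.65) = 0.4000/0.8000 = 0.5000
Terminal stock prices: S_uu = 283.8, S_ud = 127.2, S_dd = 57.04
Terminal payoffs (K − S): max(-112.8, 0) = 0, max(43.76, 0) = 43.76, max(114, 0) = 114
Node u (S = 195.8): V_u = 1/1.05·[0.5000·0.0000 + 0.5000·43.7625] = 20.8393
Node d (S = 87.75): V_d = 1/1.05·[0.5000·43.7625 + 0.5000·113.9625] = 75.1071
Node 0 (S = 135): V_0 = 1/1.05·[0.5000·20.8393 + 0.5000·75.1071] = 45.6888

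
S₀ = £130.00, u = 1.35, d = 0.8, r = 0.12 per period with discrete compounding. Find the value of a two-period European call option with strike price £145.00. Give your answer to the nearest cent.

£24.81

Risk-neutral probability p = (1 + 0.12 − 0.8)/(1.35 − 0.8) = 0.3200/0.5500 = 0.5818
Terminal stock prices: S_uu = 236.9, S_ud = 140.4, S_dd = 83.2
Terminal payoffs (S − K): max(91.93, 0) = 91.93, max(-4.6, 0) = 0, max(-61.8, 0) = 0
Node u (S = 175.5): V_u = 1/1.12·[0.5818·91.9250 + 0.4182·0.0000] = 47.7532
Node d (S = 104): V_d = 1/1.12·[0.5818·0.0000 + 0.4182·0.0000] = 0.0000
Node 0 (S = 130): V_0 = 1/1.12·[0.5818·47.7532 + 0.4182·0.0000] = 24.8069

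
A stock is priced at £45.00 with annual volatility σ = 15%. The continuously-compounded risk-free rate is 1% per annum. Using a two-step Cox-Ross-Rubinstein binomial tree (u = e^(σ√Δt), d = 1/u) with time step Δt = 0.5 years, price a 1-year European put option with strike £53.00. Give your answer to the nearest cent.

£8.12

CRR parameters: u = e^(σ√Δt) = e^(0.15·√0.5) = 1.1119, d = 1/u = 0.8994
Per-period rate: rΔt = 0.01·0.5 = 0.005, so R = e^0.005 = 1.0050
Risk-neutral probability p = (e^0.005 − 0.8994)/(1.1119 − 0.8994) = 0.1056/0.2125 = 0.4971
Terminal stock prices: S_uu = 55.63, S_ud = 45, S_dd = 36.4
Terminal payoffs (K − S): max(-2.634, 0) = 0, max(8, 0) = 8, max(16.6, 0) = 16.6
Node u (S = 50.04): V_u = e^(−0.005)·[0.4971·0.0000 + 0.5029·8.0000] = 4.0032
Node d (S = 40.47): V_d = e^(−0.005)·[0.4971·8.0000 + 0.5029·16.6014] = 12.2642
Node 0 (S = 45): V_0 = e^(−0.005)·[0.4971·4.0032 + 0.5029·12.2642] = 8.1170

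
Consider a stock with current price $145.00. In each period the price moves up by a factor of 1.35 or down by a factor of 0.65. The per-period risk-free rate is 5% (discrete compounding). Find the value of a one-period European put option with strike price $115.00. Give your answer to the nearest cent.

Risk-neutral probability p = (1 + 0.05 − 0.65)/(1.35 − 0.65) = 0.4000/0.7000 = 0.5714
Terminal stock prices: S_u = 195.8, S_d = 94.25
Terminal payoffs (K − S): max(-80.75, 0) = 0, max(20.75, 0) = 20.75
Node 0 (S = 145): V_0 = 1/1.05·[0.5714·0.0000 + 0.4286·20.7500] = 8.4694

$8.47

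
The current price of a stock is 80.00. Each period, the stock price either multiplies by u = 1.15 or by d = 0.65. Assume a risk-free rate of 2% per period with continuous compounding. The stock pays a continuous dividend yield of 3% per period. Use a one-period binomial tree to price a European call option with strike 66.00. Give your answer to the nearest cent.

Per-period risk-free factor R = e^0.02 = 1.0202; dividend-adjusted growth = e^(0.02−0.03) = 0.9900.
Risk-neutral probability p = (0.9900 − 0.65)/(1.15 − 0.65) = 0.3400/0.5000 = 0.6801
Terminal stock prices: S_u = 92, S_d = 52
Terminal payoffs (S − K): max(26, 0) = 26, max(-14, 0) = 0
Node 0 (S = 80): V_0 = e^(−0.02)·[0.6801·26.0000 + 0.3199·0.0000] = 17.3325

17.33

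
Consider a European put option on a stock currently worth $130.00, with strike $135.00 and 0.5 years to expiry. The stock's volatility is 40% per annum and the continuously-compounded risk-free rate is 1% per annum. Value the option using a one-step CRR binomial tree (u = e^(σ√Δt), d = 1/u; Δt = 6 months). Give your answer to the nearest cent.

$20.69

CRR parameters: u = e^(σ√Δt) = e^(0.4·√0.5) = 1.3269, d = 1/u = 0.7536
Per-period rate: rΔt = 0.01·0.5 = 0.005, so R = e^0.005 = 1.0050
Risk-neutral probability p = (e^0.005 − 0.7536)/(1.3269 − 0.7536) = 0.2514/0.5733 = 0.4385
Terminal stock prices: S_u = 172.5, S_d = 97.97
Terminal payoffs (K − S): max(-37.5, 0) = 0, max(37.03, 0) = 37.03
Node 0 (S = 130): V_0 = e^(−0.005)·[0.4385·0.0000 + 0.5615·37.0270] = 20.6869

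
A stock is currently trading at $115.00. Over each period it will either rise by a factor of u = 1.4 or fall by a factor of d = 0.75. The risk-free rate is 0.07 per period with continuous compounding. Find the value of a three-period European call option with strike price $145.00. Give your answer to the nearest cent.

$24.14

Risk-neutral probability p = (e^0.07 − 0.75)/(1.4 − 0.75) = 0.3225/0.6500 = 0.4962
Terminal stock prices: S_uuu = 315.6, S_uud = 169, S_udd = 90.56, S_ddd = 48.52
Terminal payoffs (S − K): max(170.6, 0) = 170.6, max(24.05, 0) = 24.05, max(-54.44, 0) = 0, max(-96.48, 0) = 0
Node uu (S = 225.4): V_uu = e^(−0.07)·[0.4962·170.5600 + 0.5038·24.0500] = 90.2029
Node ud (S = 120.8): V_ud = e^(−0.07)·[0.4962·24.0500 + 0.5038·0.0000] = 11.1261
Node dd (S = 64.69): V_dd = e^(−0.07)·[0.4962·0.0000 + 0.5038·0.0000] = 0.0000
Node u (S = 161): V_u = e^(−0.07)·[0.4962·90.2029 + 0.5038·11.1261] = 46.9566
Node d (S = 86.25): V_d = e^(−0.07)·[0.4962·11.1261 + 0.5038·0.0000] = 5.1472
Node 0 (S = 115): V_0 = e^(−0.07)·[0.4962·46.9566 + 0.5038·5.1472] = 24.1412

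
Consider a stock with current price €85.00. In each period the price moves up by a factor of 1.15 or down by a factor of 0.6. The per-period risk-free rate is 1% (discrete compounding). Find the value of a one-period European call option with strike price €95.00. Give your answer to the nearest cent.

Risk-neutral probability p = (1 + 0.01 − 0.6)/(1.15 − 0.6) = 0.4100/0.5500 = 0.7455
Terminal stock prices: S_u = 97.75, S_d = 51
Terminal payoffs (S − K): max(2.75, 0) = 2.75, max(-44, 0) = 0
Node 0 (S = 85): V_0 = 1/1.01·[0.7455·2.7500 + 0.2545·0.0000] = 2.0297

€2.03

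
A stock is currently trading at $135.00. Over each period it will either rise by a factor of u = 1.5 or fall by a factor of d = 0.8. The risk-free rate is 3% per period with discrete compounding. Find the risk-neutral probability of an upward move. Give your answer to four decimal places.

p = 0.3286

Risk-neutral probability p = (1 + 0.03 − 0.8)/(1.5 − 0.8) = 0.2300/0.7000 = 0.3286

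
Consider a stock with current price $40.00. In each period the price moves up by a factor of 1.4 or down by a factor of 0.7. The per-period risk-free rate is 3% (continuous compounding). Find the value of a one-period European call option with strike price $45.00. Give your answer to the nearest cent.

$5.04

Risk-neutral probability p = (e^0.03 − 0.7)/(1.4 − 0.7) = 0.3305/0.7000 = 0.4721
Terminal stock prices: S_u = 56, S_d = 28
Terminal payoffs (S − K): max(11, 0) = 11, max(-17, 0) = 0
Node 0 (S = 40): V_0 = e^(−0.03)·[0.4721·11.0000 + 0.5279·0.0000] = 5.0394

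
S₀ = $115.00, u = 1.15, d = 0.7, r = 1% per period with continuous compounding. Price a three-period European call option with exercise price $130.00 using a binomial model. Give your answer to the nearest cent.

Risk-neutral probability p = (e^0.01 − 0.7)/(1.15 − 0.7) = 0.3101/0.4500 = 0.6890
Terminal stock prices: S_uuu = 174.9, S_uud = 106.5, S_udd = 64.8, S_ddd = 39.44
Terminal payoffs (S − K): max(44.9, 0) = 44.9, max(-23.54, 0) = 0, max(-65.2, 0) = 0, max(-90.56, 0) = 0
Node uu (S = 152.1): V_uu = e^(−0.01)·[0.6890·44.9006 + 0.3110·0.0000] = 30.6287
Node ud (S = 92.57): V_ud = e^(−0.01)·[0.6890·0.0000 + 0.3110·0.0000] = 0.0000
Node dd (S = 56.35): V_dd = e^(−0.01)·[0.6890·0.0000 + 0.3110·0.0000] = 0.0000
Node u (S = 132.2): V_u = e^(−0.01)·[0.6890·30.6287 + 0.3110·0.0000] = 20.8932
Node d (S = 80.5): V_d = e^(−0.01)·[0.6890·0.0000 + 0.3110·0.0000] = 0.0000
Node 0 (S = 115): V_0 = e^(−0.01)·[0.6890·20.8932 + 0.3110·0.0000] = 14.2522

$14.25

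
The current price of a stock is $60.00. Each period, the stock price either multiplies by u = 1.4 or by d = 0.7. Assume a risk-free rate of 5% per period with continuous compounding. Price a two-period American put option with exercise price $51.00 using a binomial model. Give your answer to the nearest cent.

$4.85

Risk-neutral probability p = (e^0.05 − 0.7)/(1.4 − 0.7) = 0.3513/0.7000 = 0.5018
Terminal stock prices: S_uu = 117.6, S_ud = 58.8, S_dd = 29.4
Terminal payoffs (K − S): max(-66.6, 0) = 0, max(-7.8, 0) = 0, max(21.6, 0) = 21.6
Node u (S = 84): continuation = e^(−0.05)·[0.5018·0.0000 + 0.4982·0.0000] = 0.0000; exercise value = 0.0000 ≤ continuation, so V_u = 0.0000
Node d (S = 42): continuation = e^(−0.05)·[0.5018·0.0000 + 0.4982·21.6000] = 10.2360; exercise value = 9.0000 ≤ continuation, so V_d = 10.2360
Node 0 (S = 60): continuation = e^(−0.05)·[0.5018·0.0000 + 0.4982·10.2360] = 4.8507; exercise value = 0.0000 ≤ continuation, so V_0 = 4.8507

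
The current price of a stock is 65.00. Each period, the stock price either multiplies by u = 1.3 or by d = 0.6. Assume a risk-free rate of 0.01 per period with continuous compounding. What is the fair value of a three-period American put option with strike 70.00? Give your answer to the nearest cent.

17.87

Risk-neutral probability p = (e^0.01 − 0.6)/(1.3 − 0.6) = 0.4101/0.7000 = 0.5858
Terminal stock prices: S_uuu = 142.8, S_uud = 65.91, S_udd = 30.42, S_ddd = 14.04
Terminal payoffs (K − S): max(-72.81, 0) = 0, max(4.09, 0) = 4.09, max(39.58, 0) = 39.58, max(55.96, 0) = 55.96
Node uu (S = 109.9): continuation = e^(−0.01)·[0.5858·0.0000 + 0.4142·4.0900] = 1.6773; exercise value = 0.0000 ≤ continuation, so V_uu = 1.6773
Node ud (S = 50.7): continuation = e^(−0.01)·[0.5858·4.0900 + 0.4142·39.5800] = 18.6035; exercise value = 19.3000 > continuation, so V_ud = 19.3000 (exercise)
Node dd (S = 23.4): continuation = e^(−0.01)·[0.5858·39.5800 + 0.4142·55.9600] = 45.9035; exercise value = 46.6000 > continuation, so V_dd = 46.6000 (exercise)
Node u (S = 84.5): continuation = e^(−0.01)·[0.5858·1.6773 + 0.4142·19.3000] = 8.8875; exercise value = 0.0000 ≤ continuation, so V_u = 8.8875
Node d (S = 39): continuation = e^(−0.01)·[0.5858·19.3000 + 0.4142·46.6000] = 30.3035; exercise value = 31.0000 > continuation, so V_d = 31.0000 (exercise)
Node 0 (S = 65): continuation = e^(−0.01)·[0.5858·8.8875 + 0.4142·31.0000] = 17.8673; exercise value = 5.0000 ≤ continuation, so V_0 = 17.8673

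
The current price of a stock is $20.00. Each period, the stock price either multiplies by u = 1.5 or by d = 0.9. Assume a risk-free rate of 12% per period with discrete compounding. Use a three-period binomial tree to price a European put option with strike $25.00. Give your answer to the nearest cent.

Risk-neutral probability p = (1 + 0.12 − 0.9)/(1.5 − 0.9) = 0.2200/0.6000 = 0.3667
Terminal stock prices: S_uuu = 67.5, S_uud = 40.5, S_udd = 24.3, S_ddd = 14.58
Terminal payoffs (K − S): max(-42.5, 0) = 0, max(-15.5, 0) = 0, max(0.7, 0) = 0.7, max(10.42, 0) = 10.42
Node uu (S = 45): V_uu = 1/1.12·[0.3667·0.0000 + 0.6333·0.0000] = 0.0000
Node ud (S = 27): V_ud = 1/1.12·[0.3667·0.0000 + 0.6333·0.7000] = 0.3958
Node dd (S = 16.2): V_dd = 1/1.12·[0.3667·0.7000 + 0.6333·10.4200] = 6.1214
Node u (S = 30): V_u = 1/1.12·[0.3667·0.0000 + 0.6333·0.3958] = 0.2238
Node d (S = 18): V_d = 1/1.12·[0.3667·0.3958 + 0.6333·6.1214] = 3.5911
Node 0 (S = 20): V_0 = 1/1.12·[0.3667·0.2238 + 0.6333·3.5911] = 2.1040

$2.10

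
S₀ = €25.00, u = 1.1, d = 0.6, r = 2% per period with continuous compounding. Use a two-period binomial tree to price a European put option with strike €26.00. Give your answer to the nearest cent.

Risk-neutral probability p = (e^0.02 − 0.6)/(1.1 − 0.6) = 0.4202/0.5000 = 0.8404
Terminal stock prices: S_uu = 30.25, S_ud = 16.5, S_dd = 9
Terminal payoffs (K − S): max(-4.25, 0) = 0, max(9.5, 0) = 9.5, max(17, 0) = 17
Node u (S = 27.5): V_u = e^(−0.02)·[0.8404·0.0000 + 0.1596·9.5000] = 1.4862
Node d (S = 15): V_d = e^(−0.02)·[0.8404·9.5000 + 0.1596·17.0000] = 10.4852
Node 0 (S = 25): V_0 = e^(−0.02)·[0.8404·1.4862 + 0.1596·10.4852] = 2.8645

€2.86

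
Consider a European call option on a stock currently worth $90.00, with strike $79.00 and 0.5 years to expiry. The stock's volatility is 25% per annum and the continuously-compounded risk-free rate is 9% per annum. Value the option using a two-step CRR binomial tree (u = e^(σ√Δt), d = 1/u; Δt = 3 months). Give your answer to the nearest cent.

$16.13

CRR parameters: u = e^(σ√Δt) = e^(0.25·√0.25) = 1.1331, d = 1/u = 0.8825
Per-period rate: rΔt = 0.09·0.25 = 0.0225, so R = e^0.0225 = 1.0228
Risk-neutral probability p = (e^0.0225 − 0.8825)/(1.1331 − 0.8825) = 0.1403/0.2507 = 0.5596
Terminal stock prices: S_uu = 115.6, S_ud = 90, S_dd = 70.09
Terminal payoffs (S − K): max(36.56, 0) = 36.56, max(11, 0) = 11, max(-8.908, 0) = 0
Node u (S = 102): V_u = e^(−0.0225)·[0.5596·36.5623 + 0.4404·11.0000] = 24.7410
Node d (S = 79.42): V_d = e^(−0.0225)·[0.5596·11.0000 + 0.4404·0.0000] = 6.0184
Node 0 (S = 90): V_0 = e^(−0.0225)·[0.5596·24.7410 + 0.4404·6.0184] = 16.1281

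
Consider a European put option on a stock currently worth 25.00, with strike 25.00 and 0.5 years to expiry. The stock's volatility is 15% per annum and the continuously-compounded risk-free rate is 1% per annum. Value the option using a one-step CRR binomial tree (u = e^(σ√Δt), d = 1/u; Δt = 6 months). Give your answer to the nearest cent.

1.26

CRR parameters: u = e^(σ√Δt) = e^(0.15·√0.5) = 1.1119, d = 1/u = 0.8994
Per-period rate: rΔt = 0.01·0.5 = 0.005, so R = e^0.005 = 1.0050
Risk-neutral probability p = (e^0.005 − 0.8994)/(1.1119 − 0.8994) = 0.1056/0.2125 = 0.4971
Terminal stock prices: S_u = 27.8, S_d = 22.48
Terminal payoffs (K − S): max(-2.797, 0) = 0, max(2.516, 0) = 2.516
Node 0 (S = 25): V_0 = e^(−0.005)·[0.4971·0.0000 + 0.5029·2.5159] = 1.2589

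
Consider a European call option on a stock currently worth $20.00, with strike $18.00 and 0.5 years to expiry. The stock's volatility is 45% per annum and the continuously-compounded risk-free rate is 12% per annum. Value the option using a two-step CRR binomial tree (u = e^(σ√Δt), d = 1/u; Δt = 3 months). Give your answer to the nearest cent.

CRR parameters: u = e^(σ√Δt) = e^(0.45·√0.25) = 1.2523, d = 1/u = 0.7985
Per-period rate: rΔt = 0.12·0.25 = 0.03, so R = e^0.03 = 1.0305
Risk-neutral probability p = (e^0.03 − 0.7985)/(1.2523 − 0.7985) = 0.2319/0.4538 = 0.5111
Terminal stock prices: S_uu = 31.37, S_ud = 20, S_dd = 12.75
Terminal payoffs (S − K): max(13.37, 0) = 13.37, max(2, 0) = 2, max(-5.247, 0) = 0
Node u (S = 25.05): V_u = e^(−0.03)·[0.5111·13.3662 + 0.4889·2.0000] = 7.5784
Node d (S = 15.97): V_d = e^(−0.03)·[0.5111·2.0000 + 0.4889·0.0000] = 0.9920
Node 0 (S = 20): V_0 = e^(−0.03)·[0.5111·7.5784 + 0.4889·0.9920] = 4.2295

$4.23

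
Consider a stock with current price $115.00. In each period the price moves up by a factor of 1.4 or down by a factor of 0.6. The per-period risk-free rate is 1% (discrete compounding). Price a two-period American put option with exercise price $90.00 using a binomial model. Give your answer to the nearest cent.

Risk-neutral probability p = (1 + 0.01 − 0.6)/(1.4 − 0.6) = 0.4100/0.8000 = 0.5125
Terminal stock prices: S_uu = 225.4, S_ud = 96.6, S_dd = 41.4
Terminal payoffs (K − S): max(-135.4, 0) = 0, max(-6.6, 0) = 0, max(48.6, 0) = 48.6
Node u (S = 161): continuation = 1/1.01·[0.5125·0.0000 + 0.4875·0.0000] = 0.0000; exercise value = 0.0000 ≤ continuation, so V_u = 0.0000
Node d (S = 69): continuation = 1/1.01·[0.5125·0.0000 + 0.4875·48.6000] = 23.4579; exercise value = 21.0000 ≤ continuation, so V_d = 23.4579
Node 0 (S = 115): continuation = 1/1.01·[0.5125·0.0000 + 0.4875·23.4579] = 11.3225; exercise value = 0.0000 ≤ continuation, so V_0 = 11.3225

$11.32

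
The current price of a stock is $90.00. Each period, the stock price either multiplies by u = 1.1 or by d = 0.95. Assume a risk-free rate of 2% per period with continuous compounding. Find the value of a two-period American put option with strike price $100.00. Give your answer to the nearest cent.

Risk-neutral probability p = (e^0.02 − 0.95)/(1.1 − 0.95) = 0.0702/0.1500 = 0.4680
Terminal stock prices: S_uu = 108.9, S_ud = 94.05, S_dd = 81.22
Terminal payoffs (K − S): max(-8.9, 0) = 0, max(5.95, 0) = 5.95, max(18.78, 0) = 18.78
Node u (S = 99): continuation = e^(−0.02)·[0.4680·0.0000 + 0.5320·5.9500] = 3.1027; exercise value = 1.0000 ≤ continuation, so V_u = 3.1027
Node d (S = 85.5): continuation = e^(−0.02)·[0.4680·5.9500 + 0.5320·18.7750] = 12.5199; exercise value = 14.5000 > continuation, so V_d = 14.5000 (exercise)
Node 0 (S = 90): continuation = e^(−0.02)·[0.4680·3.1027 + 0.5320·14.5000] = 8.9844; exercise value = 10.0000 > continuation, so V_0 = 10.0000 (exercise)

$10.00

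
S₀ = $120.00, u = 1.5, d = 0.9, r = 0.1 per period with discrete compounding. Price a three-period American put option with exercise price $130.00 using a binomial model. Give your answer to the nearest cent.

Risk-neutral probability p = (1 + 0.1 − 0.9)/(1.5 − 0.9) = 0.2000/0.6000 = 0.3333
Terminal stock prices: S_uuu = 405, S_uud = 243, S_udd = 145.8, S_ddd = 87.48
Terminal payoffs (K − S): max(-275, 0) = 0, max(-113, 0) = 0, max(-15.8, 0) = 0, max(42.52, 0) = 42.52
Node uu (S = 270): continuation = 1/1.1·[0.3333·0.0000 + 0.6667·0.0000] = 0.0000; exercise value = 0.0000 ≤ continuation, so V_uu = 0.0000
Node ud (S = 162): continuation = 1/1.1·[0.3333·0.0000 + 0.6667·0.0000] = 0.0000; exercise value = 0.0000 ≤ continuation, so V_ud = 0.0000
Node dd (S = 97.2): continuation = 1/1.1·[0.3333·0.0000 + 0.6667·42.5200] = 25.7697; exercise value = 32.8000 > continuation, so V_dd = 32.8000 (exercise)
Node u (S = 180): continuation = 1/1.1·[0.3333·0.0000 + 0.6667·0.0000] = 0.0000; exercise value = 0.0000 ≤ continuation, so V_u = 0.0000
Node d (S = 108): continuation = 1/1.1·[0.3333·0.0000 + 0.6667·32.8000] = 19.8788; exercise value = 22.0000 > continuation, so V_d = 22.0000 (exercise)
Node 0 (S = 120): continuation = 1/1.1·[0.3333·0.0000 + 0.6667·22.0000] = 13.3333; exercise value = 10.0000 ≤ continuation, so V_0 = 13.3333

$13.33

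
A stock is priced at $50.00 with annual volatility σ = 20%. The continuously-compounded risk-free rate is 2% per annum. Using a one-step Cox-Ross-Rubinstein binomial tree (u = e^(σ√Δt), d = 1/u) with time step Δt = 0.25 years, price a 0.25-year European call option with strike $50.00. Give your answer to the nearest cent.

$2.62

CRR parameters: u = e^(σ√Δt) = e^(0.2·√0.25) = 1.1052, d = 1/u = 0.9048
Per-period rate: rΔt = 0.02·0.25 = 0.005, so R = e^0.005 = 1.0050
Risk-neutral probability p = (e^0.005 − 0.9048)/(1.1052 − 0.9048) = 0.1002/0.2003 = 0.5000
Terminal stock prices: S_u = 55.26, S_d = 45.24
Terminal payoffs (S − K): max(5.259, 0) = 5.259, max(-4.758, 0) = 0
Node 0 (S = 50): V_0 = e^(−0.005)·[0.5000·5.2585 + 0.5000·0.0000] = 2.6164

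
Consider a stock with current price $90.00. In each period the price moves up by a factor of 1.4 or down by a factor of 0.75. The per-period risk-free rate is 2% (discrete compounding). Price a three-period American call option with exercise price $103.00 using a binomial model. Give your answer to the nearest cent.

$18.08

Risk-neutral probability p = (1 + 0.02 − 0.75)/(1.4 − 0.75) = 0.2700/0.6500 = 0.4154
Terminal stock prices: S_uuu = 247, S_uud = 132.3, S_udd = 70.87, S_ddd = 37.97
Terminal payoffs (S − K): max(144, 0) = 144, max(29.3, 0) = 29.3, max(-32.13, 0) = 0, max(-65.03, 0) = 0
Node uu (S = 176.4): continuation = 1/1.02·[0.4154·143.9600 + 0.5846·29.3000] = 75.4196; exercise value = 73.4000 ≤ continuation, so V_uu = 75.4196
Node ud (S = 94.5): continuation = 1/1.02·[0.4154·29.3000 + 0.5846·0.0000] = 11.9321; exercise value = 0.0000 ≤ continuation, so V_ud = 11.9321
Node dd (S = 50.62): continuation = 1/1.02·[0.4154·0.0000 + 0.5846·0.0000] = 0.0000; exercise value = 0.0000 ≤ continuation, so V_dd = 0.0000
Node u (S = 126): continuation = 1/1.02·[0.4154·75.4196 + 0.5846·11.9321] = 37.5528; exercise value = 23.0000 ≤ continuation, so V_u = 37.5528
Node d (S = 67.5): continuation = 1/1.02·[0.4154·11.9321 + 0.5846·0.0000] = 4.8592; exercise value = 0.0000 ≤ continuation, so V_d = 4.8592
Node 0 (S = 90): continuation = 1/1.02·[0.4154·37.5528 + 0.5846·4.8592] = 18.0781; exercise value = 0.0000 ≤ continuation, so V_0 = 18.0781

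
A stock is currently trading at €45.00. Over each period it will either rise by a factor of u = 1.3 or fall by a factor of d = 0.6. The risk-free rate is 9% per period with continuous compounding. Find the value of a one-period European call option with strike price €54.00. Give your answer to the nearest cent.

Risk-neutral probability p = (e^0.09 − 0.6)/(1.3 − 0.6) = 0.4942/0.7000 = 0.7060
Terminal stock prices: S_u = 58.5, S_d = 27
Terminal payoffs (S − K): max(4.5, 0) = 4.5, max(-27, 0) = 0
Node 0 (S = 45): V_0 = e^(−0.09)·[0.7060·4.5000 + 0.2940·0.0000] = 2.9034

€2.90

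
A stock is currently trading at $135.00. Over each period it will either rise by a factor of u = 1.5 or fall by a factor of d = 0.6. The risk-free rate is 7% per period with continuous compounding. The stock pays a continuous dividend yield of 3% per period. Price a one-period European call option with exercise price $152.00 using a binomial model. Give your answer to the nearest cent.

Per-period risk-free factor R = e^0.07 = 1.0725; dividend-adjusted growth = e^(0.07−0.03) = 1.0408.
Risk-neutral probability p = (1.0408 − 0.6)/(1.5 − 0.6) = 0.4408/0.9000 = 0.4898
Terminal stock prices: S_u = 202.5, S_d = 81
Terminal payoffs (S − K): max(50.5, 0) = 50.5, max(-71, 0) = 0
Node 0 (S = 135): V_0 = e^(−0.07)·[0.4898·50.5000 + 0.5102·0.0000] = 23.0622

$23.06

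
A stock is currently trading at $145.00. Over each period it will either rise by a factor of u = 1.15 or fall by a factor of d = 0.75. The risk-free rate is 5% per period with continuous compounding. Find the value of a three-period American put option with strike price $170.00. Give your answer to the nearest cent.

$25.09

Risk-neutral probability p = (e^0.05 − 0.75)/(1.15 − 0.75) = 0.3013/0.4000 = 0.7532
Terminal stock prices: S_uuu = 220.5, S_uud = 143.8, S_udd = 93.8, S_ddd = 61.17
Terminal payoffs (K − S): max(-50.53, 0) = 0, max(26.18, 0) = 26.18, max(76.2, 0) = 76.2, max(108.8, 0) = 108.8
Node uu (S = 191.8): continuation = e^(−0.05)·[0.7532·0.0000 + 0.2468·26.1781] = 6.1462; exercise value = 0.0000 ≤ continuation, so V_uu = 6.1462
Node ud (S = 125.1): continuation = e^(−0.05)·[0.7532·26.1781 + 0.2468·76.2031] = 36.6465; exercise value = 44.9375 > continuation, so V_ud = 44.9375 (exercise)
Node dd (S = 81.56): continuation = e^(−0.05)·[0.7532·76.2031 + 0.2468·108.8281] = 80.1465; exercise value = 88.4375 > continuation, so V_dd = 88.4375 (exercise)
Node u (S = 166.8): continuation = e^(−0.05)·[0.7532·6.1462 + 0.2468·44.9375] = 14.9541; exercise value = 3.2500 ≤ continuation, so V_u = 14.9541
Node d (S = 108.8): continuation = e^(−0.05)·[0.7532·44.9375 + 0.2468·88.4375] = 52.9590; exercise value = 61.2500 > continuation, so V_d = 61.2500 (exercise)
Node 0 (S = 145): continuation = e^(−0.05)·[0.7532·14.9541 + 0.2468·61.2500] = 25.0943; exercise value = 25.0000 ≤ continuation, so V_0 = 25.0943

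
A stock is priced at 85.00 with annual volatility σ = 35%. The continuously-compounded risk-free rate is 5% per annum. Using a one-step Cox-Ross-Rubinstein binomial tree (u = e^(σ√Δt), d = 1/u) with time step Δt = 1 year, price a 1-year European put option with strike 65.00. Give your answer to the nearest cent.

CRR parameters: u = e^(σ√Δt) = e^(0.35·√1) = 1.4191, d = 1/u = 0.7047
Per-period rate: rΔt = 0.05·1 = 0.05, so R = e^0.05 = 1.0513
Risk-neutral probability p = (e^0.05 − 0.7047)/(1.4191 − 0.7047) = 0.3466/0.7144 = 0.4852
Terminal stock prices: S_u = 120.6, S_d = 59.9
Terminal payoffs (K − S): max(-55.62, 0) = 0, max(5.102, 0) = 5.102
Node 0 (S = 85): V_0 = e^(−0.05)·[0.4852·0.0000 + 0.5148·5.1015] = 2.4984

2.50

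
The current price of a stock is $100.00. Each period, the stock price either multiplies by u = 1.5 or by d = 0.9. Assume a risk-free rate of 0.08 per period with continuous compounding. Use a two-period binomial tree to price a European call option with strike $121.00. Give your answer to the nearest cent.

$13.33

Risk-neutral probability p = (e^0.08 − 0.9)/(1.5 − 0.9) = 0.1833/0.6000 = 0.3055
Terminal stock prices: S_uu = 225, S_ud = 135, S_dd = 81
Terminal payoffs (S − K): max(104, 0) = 104, max(14, 0) = 14, max(-40, 0) = 0
Node u (S = 150): V_u = e^(−0.08)·[0.3055·104.0000 + 0.6945·14.0000] = 38.3029
Node d (S = 90): V_d = e^(−0.08)·[0.3055·14.0000 + 0.6945·0.0000] = 3.9479
Node 0 (S = 100): V_0 = e^(−0.08)·[0.3055·38.3029 + 0.6945·3.9479] = 13.3322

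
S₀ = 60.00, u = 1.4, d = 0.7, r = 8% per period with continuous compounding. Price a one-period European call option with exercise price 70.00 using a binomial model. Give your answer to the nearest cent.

7.08

Risk-neutral probability p = (e^0.08 − 0.7)/(1.4 − 0.7) = 0.3833/0.7000 = 0.5476
Terminal stock prices: S_u = 84, S_d = 42
Terminal payoffs (S − K): max(14, 0) = 14, max(-28, 0) = 0
Node 0 (S = 60): V_0 = e^(−0.08)·[0.5476·14.0000 + 0.4524·0.0000] = 7.0764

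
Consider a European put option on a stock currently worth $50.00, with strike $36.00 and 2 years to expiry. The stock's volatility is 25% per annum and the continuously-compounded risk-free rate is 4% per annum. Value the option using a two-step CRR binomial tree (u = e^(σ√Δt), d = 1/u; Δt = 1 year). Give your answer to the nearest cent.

CRR parameters: u = e^(σ√Δt) = e^(0.25·√1) = 1.2840, d = 1/u = 0.7788
Per-period rate: rΔt = 0.04·1 = 0.04, so R = e^0.04 = 1.0408
Risk-neutral probability p = (e^0.04 − 0.7788)/(1.2840 − 0.7788) = 0.2620/0.5052 = 0.5186
Terminal stock prices: S_uu = 82.44, S_ud = 50, S_dd = 30.33
Terminal payoffs (K − S): max(-46.44, 0) = 0, max(-14, 0) = 0, max(5.673, 0) = 5.673
Node u (S = 64.2): V_u = e^(−0.04)·[0.5186·0.0000 + 0.4814·0.0000] = 0.0000
Node d (S = 38.94): V_d = e^(−0.04)·[0.5186·0.0000 + 0.4814·5.6735] = 2.6241
Node 0 (S = 50): V_0 = e^(−0.04)·[0.5186·0.0000 + 0.4814·2.6241] = 1.2137

$1.21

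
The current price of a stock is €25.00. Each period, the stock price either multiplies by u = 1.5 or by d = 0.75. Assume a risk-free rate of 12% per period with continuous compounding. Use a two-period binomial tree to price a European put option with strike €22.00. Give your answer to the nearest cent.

€1.54

Risk-neutral probability p = (e^0.12 − 0.75)/(1.5 − 0.75) = 0.3775/0.7500 = 0.5033
Terminal stock prices: S_uu = 56.25, S_ud = 28.12, S_dd = 14.06
Terminal payoffs (K − S): max(-34.25, 0) = 0, max(-6.125, 0) = 0, max(7.938, 0) = 7.938
Node u (S = 37.5): V_u = e^(−0.12)·[0.5033·0.0000 + 0.4967·0.0000] = 0.0000
Node d (S = 18.75): V_d = e^(−0.12)·[0.5033·0.0000 + 0.4967·7.9375] = 3.4965
Node 0 (S = 25): V_0 = e^(−0.12)·[0.5033·0.0000 + 0.4967·3.4965] = 1.5402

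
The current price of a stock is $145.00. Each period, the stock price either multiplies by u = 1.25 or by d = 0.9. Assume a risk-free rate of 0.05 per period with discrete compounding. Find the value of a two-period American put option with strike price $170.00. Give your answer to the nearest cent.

Risk-neutral probability p = (1 + 0.05 − 0.9)/(1.25 − 0.9) = 0.1500/0.3500 = 0.4286
Terminal stock prices: S_uu = 226.6, S_ud = 163.1, S_dd = 117.5
Terminal payoffs (K − S): max(-56.56, 0) = 0, max(6.875, 0) = 6.875, max(52.55, 0) = 52.55
Node u (S = 181.2): continuation = 1/1.05·[0.4286·0.0000 + 0.5714·6.8750] = 3.7415; exercise value = 0.0000 ≤ continuation, so V_u = 3.7415
Node d (S = 130.5): continuation = 1/1.05·[0.4286·6.8750 + 0.5714·52.5500] = 31.4048; exercise value = 39.5000 > continuation, so V_d = 39.5000 (exercise)
Node 0 (S = 145): continuation = 1/1.05·[0.4286·3.7415 + 0.5714·39.5000] = 23.0237; exercise value = 25.0000 > continuation, so V_0 = 25.0000 (exercise)

$25.00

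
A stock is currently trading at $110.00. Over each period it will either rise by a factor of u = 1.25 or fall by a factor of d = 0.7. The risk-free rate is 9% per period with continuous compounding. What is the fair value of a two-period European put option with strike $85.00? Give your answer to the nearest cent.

$2.09

Risk-neutral probability p = (e^0.09 − 0.7)/(1.25 − 0.7) = 0.3942/0.5500 = 0.7167
Terminal stock prices: S_uu = 171.9, S_ud = 96.25, S_dd = 53.9
Terminal payoffs (K − S): max(-86.88, 0) = 0, max(-11.25, 0) = 0, max(31.1, 0) = 31.1
Node u (S = 137.5): V_u = e^(−0.09)·[0.7167·0.0000 + 0.2833·0.0000] = 0.0000
Node d (S = 77): V_d = e^(−0.09)·[0.7167·0.0000 + 0.2833·31.1000] = 8.0529
Node 0 (S = 110): V_0 = e^(−0.09)·[0.7167·0.0000 + 0.2833·8.0529] = 2.0852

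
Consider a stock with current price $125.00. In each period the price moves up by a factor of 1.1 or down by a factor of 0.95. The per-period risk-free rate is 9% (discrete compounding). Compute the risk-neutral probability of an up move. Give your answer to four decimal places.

p = 0.9333

Risk-neutral probability p = (1 + 0.09 − 0.95)/(1.1 − 0.95) = 0.1400/0.1500 = 0.9333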